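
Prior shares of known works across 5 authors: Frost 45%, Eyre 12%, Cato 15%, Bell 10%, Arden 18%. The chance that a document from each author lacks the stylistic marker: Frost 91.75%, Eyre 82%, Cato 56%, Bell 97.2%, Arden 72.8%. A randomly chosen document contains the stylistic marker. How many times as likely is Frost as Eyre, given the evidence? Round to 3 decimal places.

1.719

Taking complements, P(marker | each) = Frost 0.0825, Eyre 0.18, Cato 0.44, Bell 0.028, Arden 0.272.
By Bayes' rule, posterior ∝ prior × likelihood:
  Frost: 0.45 × 0.0825 = 0.037125
  Eyre: 0.12 × 0.18 = 0.0216
  Cato: 0.15 × 0.44 = 0.066
  Bell: 0.1 × 0.028 = 0.0028
  Arden: 0.18 × 0.272 = 0.04896
Sum = 0.176485.
The ratio is 0.037125 / 0.0216 (the normalizer cancels) = 1.719.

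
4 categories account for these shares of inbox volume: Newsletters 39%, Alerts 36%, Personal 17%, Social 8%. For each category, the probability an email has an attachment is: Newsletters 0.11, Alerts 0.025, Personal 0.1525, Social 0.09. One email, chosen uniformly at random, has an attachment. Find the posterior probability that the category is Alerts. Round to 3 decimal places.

0.106

Unnormalized posteriors (prior × likelihood):
  Newsletters: 0.39 × 0.11 = 0.0429
  Alerts: 0.36 × 0.025 = 0.009
  Personal: 0.17 × 0.1525 = 0.025925
  Social: 0.08 × 0.09 = 0.0072
Sum = 0.085025.
P(Alerts | evidence) = 0.009 / 0.085025 ≈ 0.106.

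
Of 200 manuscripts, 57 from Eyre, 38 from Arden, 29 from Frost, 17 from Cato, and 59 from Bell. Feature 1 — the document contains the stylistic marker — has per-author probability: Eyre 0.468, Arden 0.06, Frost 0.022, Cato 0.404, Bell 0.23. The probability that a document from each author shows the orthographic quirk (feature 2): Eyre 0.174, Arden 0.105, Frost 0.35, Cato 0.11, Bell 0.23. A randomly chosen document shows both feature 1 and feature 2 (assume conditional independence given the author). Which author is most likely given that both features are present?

Prior × likelihood for each hypothesis:
  Eyre: 0.285 × 0.468 × 0.174 = 0.02320812
  Arden: 0.19 × 0.06 × 0.105 = 0.001197
  Frost: 0.145 × 0.022 × 0.35 = 0.0011165
  Cato: 0.085 × 0.404 × 0.11 = 0.0037774
  Bell: 0.295 × 0.23 × 0.23 = 0.0156055
Total = 0.04490452.
Largest term belongs to Eyre, so Eyre is most probable.

Eyre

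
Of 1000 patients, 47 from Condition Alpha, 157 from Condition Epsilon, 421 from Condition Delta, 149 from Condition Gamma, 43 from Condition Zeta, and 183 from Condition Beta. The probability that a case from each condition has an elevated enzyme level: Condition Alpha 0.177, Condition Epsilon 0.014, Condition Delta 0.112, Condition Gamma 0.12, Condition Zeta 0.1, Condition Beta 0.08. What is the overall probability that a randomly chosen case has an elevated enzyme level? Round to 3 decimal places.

0.094

By Bayes' rule, posterior ∝ prior × likelihood:
  Condition Alpha: 0.047 × 0.177 = 0.008319
  Condition Epsilon: 0.157 × 0.014 = 0.002198
  Condition Delta: 0.421 × 0.112 = 0.047152
  Condition Gamma: 0.149 × 0.12 = 0.01788
  Condition Zeta: 0.043 × 0.1 = 0.0043
  Condition Beta: 0.183 × 0.08 = 0.01464
P(elevated) = 0.008319 + 0.002198 + 0.047152 + 0.01788 + 0.0043 + 0.01464 = 0.094489 → 0.094.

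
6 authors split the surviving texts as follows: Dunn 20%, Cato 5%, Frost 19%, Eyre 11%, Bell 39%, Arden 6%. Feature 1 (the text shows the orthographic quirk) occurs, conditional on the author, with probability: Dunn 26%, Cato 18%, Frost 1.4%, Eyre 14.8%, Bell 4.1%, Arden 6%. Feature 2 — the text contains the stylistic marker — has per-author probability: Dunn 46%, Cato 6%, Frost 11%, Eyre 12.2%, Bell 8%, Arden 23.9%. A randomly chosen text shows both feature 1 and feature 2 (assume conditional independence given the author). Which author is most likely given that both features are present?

Dunn

Prior × likelihood for each hypothesis:
  Dunn: 0.2 × 0.26 × 0.46 = 0.02392
  Cato: 0.05 × 0.18 × 0.06 = 0.00054
  Frost: 0.19 × 0.014 × 0.11 = 0.0002926
  Eyre: 0.11 × 0.148 × 0.122 = 0.00198616
  Bell: 0.39 × 0.041 × 0.08 = 0.0012792
  Arden: 0.06 × 0.06 × 0.239 = 0.0008604
Sum = 0.02887836.
Largest term belongs to Dunn, so Dunn is most probable.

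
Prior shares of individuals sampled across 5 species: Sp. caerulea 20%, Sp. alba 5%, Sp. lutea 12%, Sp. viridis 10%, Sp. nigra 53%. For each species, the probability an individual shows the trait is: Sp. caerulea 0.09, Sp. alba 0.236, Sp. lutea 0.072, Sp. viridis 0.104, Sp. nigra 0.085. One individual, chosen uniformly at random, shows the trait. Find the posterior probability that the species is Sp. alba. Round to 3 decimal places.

0.126

Unnormalized posteriors (prior × likelihood):
  Sp. caerulea: 0.2 × 0.09 = 0.018
  Sp. alba: 0.05 × 0.236 = 0.0118
  Sp. lutea: 0.12 × 0.072 = 0.00864
  Sp. viridis: 0.1 × 0.104 = 0.0104
  Sp. nigra: 0.53 × 0.085 = 0.04505
Total = 0.09389.
P(Sp. alba | evidence) = 0.0118 / 0.09389 ≈ 0.126.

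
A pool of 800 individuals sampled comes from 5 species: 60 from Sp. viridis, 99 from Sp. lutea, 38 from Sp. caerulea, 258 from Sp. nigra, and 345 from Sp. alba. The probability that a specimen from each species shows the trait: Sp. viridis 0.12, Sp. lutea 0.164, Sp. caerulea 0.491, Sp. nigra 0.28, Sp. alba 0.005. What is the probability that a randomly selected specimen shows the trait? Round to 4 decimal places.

0.1451

Compute prior × likelihood for every hypothesis:
  Sp. viridis: 0.075 × 0.12 = 0.009
  Sp. lutea: 0.12375 × 0.164 = 0.020295
  Sp. caerulea: 0.0475 × 0.491 = 0.0233225
  Sp. nigra: 0.3225 × 0.28 = 0.0903
  Sp. alba: 0.43125 × 0.005 = 0.00215625
P(trait) = 0.009 + 0.020295 + 0.0233225 + 0.0903 + 0.00215625 = 0.14507375 → 0.1451.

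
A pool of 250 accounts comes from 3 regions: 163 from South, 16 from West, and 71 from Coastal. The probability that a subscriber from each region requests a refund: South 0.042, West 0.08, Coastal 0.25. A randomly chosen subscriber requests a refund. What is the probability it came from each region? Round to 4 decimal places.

South 0.2646, West 0.0495, Coastal 0.6860

Unnormalized posteriors (prior × likelihood):
  South: 0.652 × 0.042 = 0.027384
  West: 0.064 × 0.08 = 0.00512
  Coastal: 0.284 × 0.25 = 0.071
Normalizing constant = 0.103504.
P(South | refund) = 0.027384/0.103504 ≈ 0.2646
P(West | refund) = 0.00512/0.103504 ≈ 0.0495
P(Coastal | refund) = 0.071/0.103504 ≈ 0.6860
(Check: 0.2646+0.0495+0.6860 = 1.0001.)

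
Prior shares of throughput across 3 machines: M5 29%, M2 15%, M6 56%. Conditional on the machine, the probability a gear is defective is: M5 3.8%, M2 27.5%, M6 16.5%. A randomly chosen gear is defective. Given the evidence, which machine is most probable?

M6

Prior × likelihood for each hypothesis:
  M5: 0.29 × 0.038 = 0.01102
  M2: 0.15 × 0.275 = 0.04125
  M6: 0.56 × 0.165 = 0.0924
Normalizing constant = 0.14467.
Largest term belongs to M6, so M6 is most probable.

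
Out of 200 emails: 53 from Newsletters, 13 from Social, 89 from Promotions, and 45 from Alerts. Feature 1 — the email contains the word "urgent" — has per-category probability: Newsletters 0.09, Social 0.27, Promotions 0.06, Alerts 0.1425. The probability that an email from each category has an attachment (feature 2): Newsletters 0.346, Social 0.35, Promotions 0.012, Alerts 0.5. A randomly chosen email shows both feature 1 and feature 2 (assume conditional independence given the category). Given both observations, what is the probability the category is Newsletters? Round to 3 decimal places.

Prior × likelihood for each hypothesis:
  Newsletters: 0.265 × 0.09 × 0.346 = 0.0082521
  Social: 0.065 × 0.27 × 0.35 = 0.0061425
  Promotions: 0.445 × 0.06 × 0.012 = 0.0003204
  Alerts: 0.225 × 0.1425 × 0.5 = 0.01603125
Sum = 0.03074625.
P(Newsletters | evidence) = 0.0082521 / 0.03074625 ≈ 0.268.

0.268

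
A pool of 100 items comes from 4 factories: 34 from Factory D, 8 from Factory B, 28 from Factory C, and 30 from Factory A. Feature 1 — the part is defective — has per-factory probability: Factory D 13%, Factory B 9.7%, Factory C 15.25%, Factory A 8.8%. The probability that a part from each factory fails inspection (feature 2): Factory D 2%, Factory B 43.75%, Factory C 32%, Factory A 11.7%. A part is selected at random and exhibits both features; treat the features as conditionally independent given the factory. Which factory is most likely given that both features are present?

Factory C

Unnormalized posteriors (prior × likelihood):
  Factory D: 0.34 × 0.13 × 0.02 = 0.000884
  Factory B: 0.08 × 0.097 × 0.4375 = 0.003395
  Factory C: 0.28 × 0.1525 × 0.32 = 0.013664
  Factory A: 0.3 × 0.088 × 0.117 = 0.0030888
Total = 0.0210318.
Largest term belongs to Factory C, so Factory C is most probable.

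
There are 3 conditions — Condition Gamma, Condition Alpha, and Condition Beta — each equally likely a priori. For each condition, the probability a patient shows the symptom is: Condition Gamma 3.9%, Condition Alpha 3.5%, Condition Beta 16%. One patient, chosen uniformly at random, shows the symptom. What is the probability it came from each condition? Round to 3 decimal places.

Condition Gamma 0.167, Condition Alpha 0.150, Condition Beta 0.684

With a uniform prior (1/3 each), posterior ∝ likelihood:
  Condition Gamma: 0.039
  Condition Alpha: 0.035
  Condition Beta: 0.16
Sum = 0.234.
P(Condition Gamma | symptomatic) = 0.039/0.234 ≈ 0.167
P(Condition Alpha | symptomatic) = 0.035/0.234 ≈ 0.150
P(Condition Beta | symptomatic) = 0.16/0.234 ≈ 0.684
(Check: 0.167+0.150+0.684 = 1.001.)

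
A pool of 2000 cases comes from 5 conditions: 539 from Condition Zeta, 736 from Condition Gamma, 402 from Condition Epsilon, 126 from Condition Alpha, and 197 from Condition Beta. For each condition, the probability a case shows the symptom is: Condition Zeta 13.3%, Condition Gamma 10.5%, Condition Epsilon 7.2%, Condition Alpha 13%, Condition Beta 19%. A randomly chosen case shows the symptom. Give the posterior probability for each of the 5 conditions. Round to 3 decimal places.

Condition Zeta 0.309, Condition Gamma 0.334, Condition Epsilon 0.125, Condition Alpha 0.071, Condition Beta 0.162

Unnormalized posteriors (prior × likelihood):
  Condition Zeta: 0.2695 × 0.133 = 0.0358435
  Condition Gamma: 0.368 × 0.105 = 0.03864
  Condition Epsilon: 0.201 × 0.072 = 0.014472
  Condition Alpha: 0.063 × 0.13 = 0.00819
  Condition Beta: 0.0985 × 0.19 = 0.018715
Total = 0.1158605.
P(Condition Zeta | symptomatic) = 0.0358435/0.1158605 ≈ 0.309
P(Condition Gamma | symptomatic) = 0.03864/0.1158605 ≈ 0.334
P(Condition Epsilon | symptomatic) = 0.014472/0.1158605 ≈ 0.125
P(Condition Alpha | symptomatic) = 0.00819/0.1158605 ≈ 0.071
P(Condition Beta | symptomatic) = 0.018715/0.1158605 ≈ 0.162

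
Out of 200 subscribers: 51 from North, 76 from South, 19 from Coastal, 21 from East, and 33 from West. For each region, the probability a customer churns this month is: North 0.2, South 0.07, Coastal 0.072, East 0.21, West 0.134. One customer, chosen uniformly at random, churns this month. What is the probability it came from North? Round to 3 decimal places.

0.397

Compute prior × likelihood for every hypothesis:
  North: 0.255 × 0.2 = 0.051
  South: 0.38 × 0.07 = 0.0266
  Coastal: 0.095 × 0.072 = 0.00684
  East: 0.105 × 0.21 = 0.02205
  West: 0.165 × 0.134 = 0.02211
Sum = 0.1286.
P(North | evidence) = 0.051 / 0.1286 ≈ 0.397.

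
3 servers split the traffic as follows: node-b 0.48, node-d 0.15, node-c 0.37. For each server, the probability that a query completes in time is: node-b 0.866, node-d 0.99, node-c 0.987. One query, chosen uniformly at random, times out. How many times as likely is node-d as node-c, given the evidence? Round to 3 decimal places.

0.312

Taking complements, P(timeout | each) = node-b 0.134, node-d 0.01, node-c 0.013.
Compute prior × likelihood for every hypothesis:
  node-b: 0.48 × 0.134 = 0.06432
  node-d: 0.15 × 0.01 = 0.0015
  node-c: 0.37 × 0.013 = 0.00481
Sum = 0.07063.
The ratio is 0.0015 / 0.00481 (the normalizer cancels) = 0.312.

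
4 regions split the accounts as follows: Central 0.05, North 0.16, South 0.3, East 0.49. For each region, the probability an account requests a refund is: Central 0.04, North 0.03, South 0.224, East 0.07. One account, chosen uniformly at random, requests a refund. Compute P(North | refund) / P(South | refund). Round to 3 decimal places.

0.071

Unnormalized posteriors (prior × likelihood):
  Central: 0.05 × 0.04 = 0.002
  North: 0.16 × 0.03 = 0.0048
  South: 0.3 × 0.224 = 0.0672
  East: 0.49 × 0.07 = 0.0343
Total = 0.1083.
The ratio is 0.0048 / 0.0672 (the normalizer cancels) = 0.071.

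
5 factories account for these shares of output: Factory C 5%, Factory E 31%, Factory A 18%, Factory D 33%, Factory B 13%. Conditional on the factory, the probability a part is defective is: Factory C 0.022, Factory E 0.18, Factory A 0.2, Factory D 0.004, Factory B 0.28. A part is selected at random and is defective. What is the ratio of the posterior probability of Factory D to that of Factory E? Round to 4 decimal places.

Compute prior × likelihood for every hypothesis:
  Factory C: 0.05 × 0.022 = 0.0011
  Factory E: 0.31 × 0.18 = 0.0558
  Factory A: 0.18 × 0.2 = 0.036
  Factory D: 0.33 × 0.004 = 0.00132
  Factory B: 0.13 × 0.28 = 0.0364
Total = 0.13062.
The ratio is 0.00132 / 0.0558 (the normalizer cancels) = 0.0237.

0.0237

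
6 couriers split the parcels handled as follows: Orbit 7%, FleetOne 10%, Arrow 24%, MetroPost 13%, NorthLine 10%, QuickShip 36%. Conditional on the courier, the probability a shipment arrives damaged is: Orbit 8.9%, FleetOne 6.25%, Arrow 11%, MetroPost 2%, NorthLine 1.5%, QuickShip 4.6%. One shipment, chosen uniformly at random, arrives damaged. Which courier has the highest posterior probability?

Arrow

Unnormalized posteriors (prior × likelihood):
  Orbit: 0.07 × 0.089 = 0.00623
  FleetOne: 0.1 × 0.0625 = 0.00625
  Arrow: 0.24 × 0.11 = 0.0264
  MetroPost: 0.13 × 0.02 = 0.0026
  NorthLine: 0.1 × 0.015 = 0.0015
  QuickShip: 0.36 × 0.046 = 0.01656
Normalizing constant = 0.05954.
Largest term belongs to Arrow, so Arrow is most probable.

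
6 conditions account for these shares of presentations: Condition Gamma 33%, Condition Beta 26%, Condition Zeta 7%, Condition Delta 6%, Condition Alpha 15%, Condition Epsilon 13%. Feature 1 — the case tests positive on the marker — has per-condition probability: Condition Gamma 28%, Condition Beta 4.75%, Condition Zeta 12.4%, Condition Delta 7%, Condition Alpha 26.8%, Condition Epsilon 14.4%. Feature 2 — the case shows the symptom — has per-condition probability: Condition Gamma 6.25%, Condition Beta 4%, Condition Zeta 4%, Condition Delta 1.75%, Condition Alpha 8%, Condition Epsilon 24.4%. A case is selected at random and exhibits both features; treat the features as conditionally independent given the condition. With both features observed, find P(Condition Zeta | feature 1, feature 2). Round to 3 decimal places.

Unnormalized posteriors (prior × likelihood):
  Condition Gamma: 0.33 × 0.28 × 0.0625 = 0.005775
  Condition Beta: 0.26 × 0.0475 × 0.04 = 0.000494
  Condition Zeta: 0.07 × 0.124 × 0.04 = 0.0003472
  Condition Delta: 0.06 × 0.07 × 0.0175 = 0.0000735
  Condition Alpha: 0.15 × 0.268 × 0.08 = 0.003216
  Condition Epsilon: 0.13 × 0.144 × 0.244 = 0.00456768
Total = 0.01447338.
P(Condition Zeta | evidence) = 0.0003472 / 0.01447338 ≈ 0.024.

0.024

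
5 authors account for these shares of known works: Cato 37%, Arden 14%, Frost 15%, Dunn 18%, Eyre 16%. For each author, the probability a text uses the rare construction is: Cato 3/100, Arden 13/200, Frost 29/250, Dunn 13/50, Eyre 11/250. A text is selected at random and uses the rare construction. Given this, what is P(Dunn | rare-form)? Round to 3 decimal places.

0.512

Compute prior × likelihood for every hypothesis:
  Cato: 0.37 × 0.03 = 0.0111
  Arden: 0.14 × 0.065 = 0.0091
  Frost: 0.15 × 0.116 = 0.0174
  Dunn: 0.18 × 0.26 = 0.0468
  Eyre: 0.16 × 0.044 = 0.00704
Normalizing constant = 0.09144.
P(Dunn | evidence) = 0.0468 / 0.09144 ≈ 0.512.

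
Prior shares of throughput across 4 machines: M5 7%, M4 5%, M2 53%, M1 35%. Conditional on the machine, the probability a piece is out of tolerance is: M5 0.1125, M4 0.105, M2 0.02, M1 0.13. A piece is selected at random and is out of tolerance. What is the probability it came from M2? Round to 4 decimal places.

0.1531

Prior × likelihood for each hypothesis:
  M5: 0.07 × 0.1125 = 0.007875
  M4: 0.05 × 0.105 = 0.00525
  M2: 0.53 × 0.02 = 0.0106
  M1: 0.35 × 0.13 = 0.0455
Total = 0.069225.
P(M2 | evidence) = 0.0106 / 0.069225 ≈ 0.1531.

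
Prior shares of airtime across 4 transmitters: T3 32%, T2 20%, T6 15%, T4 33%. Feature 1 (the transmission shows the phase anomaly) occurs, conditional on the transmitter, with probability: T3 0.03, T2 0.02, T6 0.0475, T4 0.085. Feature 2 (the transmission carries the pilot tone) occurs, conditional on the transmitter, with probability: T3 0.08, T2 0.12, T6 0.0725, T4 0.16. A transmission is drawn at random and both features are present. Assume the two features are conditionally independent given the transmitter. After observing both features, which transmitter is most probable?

T4

Unnormalized posteriors (prior × likelihood):
  T3: 0.32 × 0.03 × 0.08 = 0.000768
  T2: 0.2 × 0.02 × 0.12 = 0.00048
  T6: 0.15 × 0.0475 × 0.0725 = 0.0005165625
  T4: 0.33 × 0.085 × 0.16 = 0.004488
Total = 0.0062525625.
Largest term belongs to T4, so T4 is most probable.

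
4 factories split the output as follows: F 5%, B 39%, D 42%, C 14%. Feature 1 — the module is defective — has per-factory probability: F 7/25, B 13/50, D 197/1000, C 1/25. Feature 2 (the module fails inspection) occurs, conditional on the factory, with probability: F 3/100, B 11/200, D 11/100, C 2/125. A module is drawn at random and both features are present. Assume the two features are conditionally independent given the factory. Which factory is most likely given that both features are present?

Compute prior × likelihood for every hypothesis:
  F: 0.05 × 0.28 × 0.03 = 0.00042
  B: 0.39 × 0.26 × 0.055 = 0.005577
  D: 0.42 × 0.197 × 0.11 = 0.0091014
  C: 0.14 × 0.04 × 0.016 = 0.0000896
Total = 0.015188.
Largest term belongs to D, so D is most probable.

D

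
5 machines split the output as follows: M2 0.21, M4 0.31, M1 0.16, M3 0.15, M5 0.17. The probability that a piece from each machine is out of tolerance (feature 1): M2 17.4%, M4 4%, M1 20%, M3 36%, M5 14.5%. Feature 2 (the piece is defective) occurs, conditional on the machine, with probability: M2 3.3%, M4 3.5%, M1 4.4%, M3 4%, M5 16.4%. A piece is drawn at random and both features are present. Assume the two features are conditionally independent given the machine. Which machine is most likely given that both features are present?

Compute prior × likelihood for every hypothesis:
  M2: 0.21 × 0.174 × 0.033 = 0.00120582
  M4: 0.31 × 0.04 × 0.035 = 0.000434
  M1: 0.16 × 0.2 × 0.044 = 0.001408
  M3: 0.15 × 0.36 × 0.04 = 0.00216
  M5: 0.17 × 0.145 × 0.164 = 0.0040426
Sum = 0.00925042.
Largest term belongs to M5, so M5 is most probable.

M5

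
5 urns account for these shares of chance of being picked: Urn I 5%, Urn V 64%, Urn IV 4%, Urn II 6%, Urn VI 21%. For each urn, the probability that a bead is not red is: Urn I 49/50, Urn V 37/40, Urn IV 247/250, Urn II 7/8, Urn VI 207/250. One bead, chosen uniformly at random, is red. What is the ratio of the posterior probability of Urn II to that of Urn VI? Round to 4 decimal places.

Taking complements, P(red | each) = Urn I 0.02, Urn V 0.075, Urn IV 0.012, Urn II 0.125, Urn VI 0.172.
Prior × likelihood for each hypothesis:
  Urn I: 0.05 × 0.02 = 0.001
  Urn V: 0.64 × 0.075 = 0.048
  Urn IV: 0.04 × 0.012 = 0.00048
  Urn II: 0.06 × 0.125 = 0.0075
  Urn VI: 0.21 × 0.172 = 0.03612
Normalizing constant = 0.0931.
The ratio is 0.0075 / 0.03612 (the normalizer cancels) = 0.2076.

0.2076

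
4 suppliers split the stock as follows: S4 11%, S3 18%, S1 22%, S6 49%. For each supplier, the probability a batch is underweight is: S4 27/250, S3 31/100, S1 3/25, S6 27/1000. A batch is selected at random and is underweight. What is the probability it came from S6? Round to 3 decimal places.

Prior × likelihood for each hypothesis:
  S4: 0.11 × 0.108 = 0.01188
  S3: 0.18 × 0.31 = 0.0558
  S1: 0.22 × 0.12 = 0.0264
  S6: 0.49 × 0.027 = 0.01323
Normalizing constant = 0.10731.
P(S6 | evidence) = 0.01323 / 0.10731 ≈ 0.123.

0.123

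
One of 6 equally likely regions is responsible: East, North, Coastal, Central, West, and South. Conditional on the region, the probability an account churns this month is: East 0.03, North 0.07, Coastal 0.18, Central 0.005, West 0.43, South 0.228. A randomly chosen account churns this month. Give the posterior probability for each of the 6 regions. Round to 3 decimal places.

With a uniform prior (1/6 each), posterior ∝ likelihood:
  East: 0.03
  North: 0.07
  Coastal: 0.18
  Central: 0.005
  West: 0.43
  South: 0.228
Total = 0.943.
P(East | churn) = 0.03/0.943 ≈ 0.032
P(North | churn) = 0.07/0.943 ≈ 0.074
P(Coastal | churn) = 0.18/0.943 ≈ 0.191
P(Central | churn) = 0.005/0.943 ≈ 0.005
P(West | churn) = 0.43/0.943 ≈ 0.456
P(South | churn) = 0.228/0.943 ≈ 0.242

East 0.032, North 0.074, Coastal 0.191, Central 0.005, West 0.456, South 0.242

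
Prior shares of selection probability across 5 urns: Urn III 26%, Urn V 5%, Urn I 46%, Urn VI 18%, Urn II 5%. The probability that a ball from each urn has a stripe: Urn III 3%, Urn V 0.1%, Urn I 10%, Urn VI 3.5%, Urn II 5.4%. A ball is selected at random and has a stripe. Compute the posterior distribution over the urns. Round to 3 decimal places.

Urn III 0.124, Urn V 0.001, Urn I 0.732, Urn VI 0.100, Urn II 0.043

Unnormalized posteriors (prior × likelihood):
  Urn III: 0.26 × 0.03 = 0.0078
  Urn V: 0.05 × 0.001 = 0.00005
  Urn I: 0.46 × 0.1 = 0.046
  Urn VI: 0.18 × 0.035 = 0.0063
  Urn II: 0.05 × 0.054 = 0.0027
Normalizing constant = 0.06285.
P(Urn III | striped) = 0.0078/0.06285 ≈ 0.124
P(Urn V | striped) = 0.00005/0.06285 ≈ 0.001
P(Urn I | striped) = 0.046/0.06285 ≈ 0.732
P(Urn VI | striped) = 0.0063/0.06285 ≈ 0.100
P(Urn II | striped) = 0.0027/0.06285 ≈ 0.043
(Check: 0.124+0.001+0.732+0.100+0.043 = 1.000.)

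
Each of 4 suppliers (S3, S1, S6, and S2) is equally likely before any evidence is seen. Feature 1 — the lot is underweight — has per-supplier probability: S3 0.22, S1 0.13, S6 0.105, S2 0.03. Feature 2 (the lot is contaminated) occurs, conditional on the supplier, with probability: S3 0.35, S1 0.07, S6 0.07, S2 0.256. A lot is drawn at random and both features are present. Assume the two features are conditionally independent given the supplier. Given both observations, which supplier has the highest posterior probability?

Since the prior is uniform, the posterior is proportional to the likelihood:
  S3: 0.22 × 0.35 = 0.077
  S1: 0.13 × 0.07 = 0.0091
  S6: 0.105 × 0.07 = 0.00735
  S2: 0.03 × 0.256 = 0.00768
Sum = 0.10113.
Largest term belongs to S3, so S3 is most probable.

S3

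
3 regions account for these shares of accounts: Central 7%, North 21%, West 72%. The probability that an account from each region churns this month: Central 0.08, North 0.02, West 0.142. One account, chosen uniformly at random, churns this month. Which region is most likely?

Prior × likelihood for each hypothesis:
  Central: 0.07 × 0.08 = 0.0056
  North: 0.21 × 0.02 = 0.0042
  West: 0.72 × 0.142 = 0.10224
Total = 0.11204.
Largest term belongs to West, so West is most probable.

West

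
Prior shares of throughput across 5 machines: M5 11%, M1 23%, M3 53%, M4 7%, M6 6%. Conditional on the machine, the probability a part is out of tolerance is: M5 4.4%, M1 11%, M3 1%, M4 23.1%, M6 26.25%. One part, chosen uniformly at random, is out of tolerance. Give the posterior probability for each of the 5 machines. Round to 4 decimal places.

M5 0.0719, M1 0.3756, M3 0.0787, M4 0.2401, M6 0.2338

Compute prior × likelihood for every hypothesis:
  M5: 0.11 × 0.044 = 0.00484
  M1: 0.23 × 0.11 = 0.0253
  M3: 0.53 × 0.01 = 0.0053
  M4: 0.07 × 0.231 = 0.01617
  M6: 0.06 × 0.2625 = 0.01575
Sum = 0.06736.
P(M5 | oversize) = 0.00484/0.06736 ≈ 0.0719
P(M1 | oversize) = 0.0253/0.06736 ≈ 0.3756
P(M3 | oversize) = 0.0053/0.06736 ≈ 0.0787
P(M4 | oversize) = 0.01617/0.06736 ≈ 0.2401
P(M6 | oversize) = 0.01575/0.06736 ≈ 0.2338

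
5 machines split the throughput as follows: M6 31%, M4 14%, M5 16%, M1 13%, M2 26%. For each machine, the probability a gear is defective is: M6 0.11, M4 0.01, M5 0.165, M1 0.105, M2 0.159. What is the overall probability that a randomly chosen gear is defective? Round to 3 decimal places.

By Bayes' rule, posterior ∝ prior × likelihood:
  M6: 0.31 × 0.11 = 0.0341
  M4: 0.14 × 0.01 = 0.0014
  M5: 0.16 × 0.165 = 0.0264
  M1: 0.13 × 0.105 = 0.01365
  M2: 0.26 × 0.159 = 0.04134
P(defective) = 0.0341 + 0.0014 + 0.0264 + 0.01365 + 0.04134 = 0.11689 → 0.117.

0.117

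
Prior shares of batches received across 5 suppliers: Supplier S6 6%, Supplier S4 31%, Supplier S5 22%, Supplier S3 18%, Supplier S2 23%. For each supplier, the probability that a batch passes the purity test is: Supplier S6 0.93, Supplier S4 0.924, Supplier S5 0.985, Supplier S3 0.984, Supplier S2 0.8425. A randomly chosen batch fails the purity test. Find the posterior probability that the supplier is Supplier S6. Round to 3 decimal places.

0.060

Taking complements, P(off-spec | each) = Supplier S6 0.07, Supplier S4 0.076, Supplier S5 0.015, Supplier S3 0.016, Supplier S2 0.1575.
By Bayes' rule, posterior ∝ prior × likelihood:
  Supplier S6: 0.06 × 0.07 = 0.0042
  Supplier S4: 0.31 × 0.076 = 0.02356
  Supplier S5: 0.22 × 0.015 = 0.0033
  Supplier S3: 0.18 × 0.016 = 0.00288
  Supplier S2: 0.23 × 0.1575 = 0.036225
Sum = 0.070165.
P(Supplier S6 | evidence) = 0.0042 / 0.070165 ≈ 0.060.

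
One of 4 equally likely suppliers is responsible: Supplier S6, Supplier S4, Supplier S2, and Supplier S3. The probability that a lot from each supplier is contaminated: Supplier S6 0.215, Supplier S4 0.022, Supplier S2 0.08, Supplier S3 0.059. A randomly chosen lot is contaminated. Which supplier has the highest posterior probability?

Since the prior is uniform, the posterior is proportional to the likelihood:
  Supplier S6: 0.215
  Supplier S4: 0.022
  Supplier S2: 0.08
  Supplier S3: 0.059
Total = 0.376.
Largest term belongs to Supplier S6, so Supplier S6 is most probable.

Supplier S6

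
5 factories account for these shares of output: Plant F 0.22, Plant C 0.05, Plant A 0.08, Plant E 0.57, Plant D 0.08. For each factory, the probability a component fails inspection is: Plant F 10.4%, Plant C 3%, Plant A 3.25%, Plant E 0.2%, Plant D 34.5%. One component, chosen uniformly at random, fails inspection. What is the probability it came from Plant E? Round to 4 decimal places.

Prior × likelihood for each hypothesis:
  Plant F: 0.22 × 0.104 = 0.02288
  Plant C: 0.05 × 0.03 = 0.0015
  Plant A: 0.08 × 0.0325 = 0.0026
  Plant E: 0.57 × 0.002 = 0.00114
  Plant D: 0.08 × 0.345 = 0.0276
Sum = 0.05572.
P(Plant E | evidence) = 0.00114 / 0.05572 ≈ 0.0205.

0.0205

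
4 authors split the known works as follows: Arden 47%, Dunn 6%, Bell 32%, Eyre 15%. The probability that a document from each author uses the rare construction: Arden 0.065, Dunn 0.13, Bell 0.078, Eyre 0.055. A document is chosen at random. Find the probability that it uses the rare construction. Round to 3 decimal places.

Unnormalized posteriors (prior × likelihood):
  Arden: 0.47 × 0.065 = 0.03055
  Dunn: 0.06 × 0.13 = 0.0078
  Bell: 0.32 × 0.078 = 0.02496
  Eyre: 0.15 × 0.055 = 0.00825
P(rare-form) = 0.03055 + 0.0078 + 0.02496 + 0.00825 = 0.07156 → 0.072.

0.072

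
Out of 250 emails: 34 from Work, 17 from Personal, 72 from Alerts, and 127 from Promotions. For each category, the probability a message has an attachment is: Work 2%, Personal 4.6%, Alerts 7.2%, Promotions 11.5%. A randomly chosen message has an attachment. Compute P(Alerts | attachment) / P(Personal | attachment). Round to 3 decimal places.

Prior × likelihood for each hypothesis:
  Work: 0.136 × 0.02 = 0.00272
  Personal: 0.068 × 0.046 = 0.003128
  Alerts: 0.288 × 0.072 = 0.020736
  Promotions: 0.508 × 0.115 = 0.05842
Total = 0.085004.
The ratio is 0.020736 / 0.003128 (the normalizer cancels) = 6.629.

6.629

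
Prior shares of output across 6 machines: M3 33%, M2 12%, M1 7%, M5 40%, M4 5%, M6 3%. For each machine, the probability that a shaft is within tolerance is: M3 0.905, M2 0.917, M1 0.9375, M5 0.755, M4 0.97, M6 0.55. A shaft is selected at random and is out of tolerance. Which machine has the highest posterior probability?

Taking complements, P(oversize | each) = M3 0.095, M2 0.083, M1 0.0625, M5 0.245, M4 0.03, M6 0.45.
Compute prior × likelihood for every hypothesis:
  M3: 0.33 × 0.095 = 0.03135
  M2: 0.12 × 0.083 = 0.00996
  M1: 0.07 × 0.0625 = 0.004375
  M5: 0.4 × 0.245 = 0.098
  M4: 0.05 × 0.03 = 0.0015
  M6: 0.03 × 0.45 = 0.0135
Sum = 0.158685.
Largest term belongs to M5, so M5 is most probable.

M5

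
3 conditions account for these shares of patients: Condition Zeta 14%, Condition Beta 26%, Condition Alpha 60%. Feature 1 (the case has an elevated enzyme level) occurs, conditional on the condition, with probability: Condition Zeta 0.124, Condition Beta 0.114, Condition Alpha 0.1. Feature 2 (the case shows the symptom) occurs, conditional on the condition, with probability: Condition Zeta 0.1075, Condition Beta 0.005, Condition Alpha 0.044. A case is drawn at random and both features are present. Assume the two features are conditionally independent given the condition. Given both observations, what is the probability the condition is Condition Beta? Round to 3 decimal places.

0.032

Unnormalized posteriors (prior × likelihood):
  Condition Zeta: 0.14 × 0.124 × 0.1075 = 0.0018662
  Condition Beta: 0.26 × 0.114 × 0.005 = 0.0001482
  Condition Alpha: 0.6 × 0.1 × 0.044 = 0.00264
Sum = 0.0046544.
P(Condition Beta | evidence) = 0.0001482 / 0.0046544 ≈ 0.032.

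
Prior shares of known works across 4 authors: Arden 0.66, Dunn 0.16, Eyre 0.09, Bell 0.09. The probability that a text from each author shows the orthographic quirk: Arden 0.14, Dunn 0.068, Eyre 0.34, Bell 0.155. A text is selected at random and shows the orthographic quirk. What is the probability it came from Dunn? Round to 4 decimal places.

Compute prior × likelihood for every hypothesis:
  Arden: 0.66 × 0.14 = 0.0924
  Dunn: 0.16 × 0.068 = 0.01088
  Eyre: 0.09 × 0.34 = 0.0306
  Bell: 0.09 × 0.155 = 0.01395
Sum = 0.14783.
P(Dunn | evidence) = 0.01088 / 0.14783 ≈ 0.0736.

0.0736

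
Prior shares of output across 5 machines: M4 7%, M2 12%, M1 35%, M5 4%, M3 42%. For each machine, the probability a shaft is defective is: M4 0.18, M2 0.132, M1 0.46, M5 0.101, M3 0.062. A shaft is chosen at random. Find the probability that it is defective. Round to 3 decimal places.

0.220

Prior × likelihood for each hypothesis:
  M4: 0.07 × 0.18 = 0.0126
  M2: 0.12 × 0.132 = 0.01584
  M1: 0.35 × 0.46 = 0.161
  M5: 0.04 × 0.101 = 0.00404
  M3: 0.42 × 0.062 = 0.02604
P(defective) = 0.0126 + 0.01584 + 0.161 + 0.00404 + 0.02604 = 0.21952 → 0.220.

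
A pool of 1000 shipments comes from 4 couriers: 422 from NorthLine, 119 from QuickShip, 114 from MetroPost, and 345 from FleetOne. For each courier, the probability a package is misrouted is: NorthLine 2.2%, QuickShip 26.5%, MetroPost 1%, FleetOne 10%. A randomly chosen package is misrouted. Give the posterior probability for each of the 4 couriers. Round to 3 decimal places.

NorthLine 0.121, QuickShip 0.412, MetroPost 0.015, FleetOne 0.451

By Bayes' rule, posterior ∝ prior × likelihood:
  NorthLine: 0.422 × 0.022 = 0.009284
  QuickShip: 0.119 × 0.265 = 0.031535
  MetroPost: 0.114 × 0.01 = 0.00114
  FleetOne: 0.345 × 0.1 = 0.0345
Total = 0.076459.
P(NorthLine | misrouted) = 0.009284/0.076459 ≈ 0.121
P(QuickShip | misrouted) = 0.031535/0.076459 ≈ 0.412
P(MetroPost | misrouted) = 0.00114/0.076459 ≈ 0.015
P(FleetOne | misrouted) = 0.0345/0.076459 ≈ 0.451
(Check: 0.121+0.412+0.015+0.451 = 0.999.)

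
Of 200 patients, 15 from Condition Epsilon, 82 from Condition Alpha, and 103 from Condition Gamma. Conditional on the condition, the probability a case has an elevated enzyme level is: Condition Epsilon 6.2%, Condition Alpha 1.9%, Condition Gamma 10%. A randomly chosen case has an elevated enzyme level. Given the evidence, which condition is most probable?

Prior × likelihood for each hypothesis:
  Condition Epsilon: 0.075 × 0.062 = 0.00465
  Condition Alpha: 0.41 × 0.019 = 0.00779
  Condition Gamma: 0.515 × 0.1 = 0.0515
Total = 0.06394.
Largest term belongs to Condition Gamma, so Condition Gamma is most probable.

Condition Gamma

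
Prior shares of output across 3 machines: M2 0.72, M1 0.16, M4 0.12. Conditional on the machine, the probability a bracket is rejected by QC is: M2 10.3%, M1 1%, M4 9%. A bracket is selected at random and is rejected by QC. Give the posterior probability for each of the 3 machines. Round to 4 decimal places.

M2 0.8567, M1 0.0185, M4 0.1248

Prior × likelihood for each hypothesis:
  M2: 0.72 × 0.103 = 0.07416
  M1: 0.16 × 0.01 = 0.0016
  M4: 0.12 × 0.09 = 0.0108
Normalizing constant = 0.08656.
P(M2 | rejected) = 0.07416/0.08656 ≈ 0.8567
P(M1 | rejected) = 0.0016/0.08656 ≈ 0.0185
P(M4 | rejected) = 0.0108/0.08656 ≈ 0.1248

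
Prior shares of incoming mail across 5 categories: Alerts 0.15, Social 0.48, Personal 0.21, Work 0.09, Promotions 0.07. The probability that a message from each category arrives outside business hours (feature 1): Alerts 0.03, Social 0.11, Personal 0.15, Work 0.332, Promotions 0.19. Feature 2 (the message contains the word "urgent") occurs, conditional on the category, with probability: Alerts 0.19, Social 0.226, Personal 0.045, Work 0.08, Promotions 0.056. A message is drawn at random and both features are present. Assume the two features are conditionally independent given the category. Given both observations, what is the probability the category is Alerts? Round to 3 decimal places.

Compute prior × likelihood for every hypothesis:
  Alerts: 0.15 × 0.03 × 0.19 = 0.000855
  Social: 0.48 × 0.11 × 0.226 = 0.0119328
  Personal: 0.21 × 0.15 × 0.045 = 0.0014175
  Work: 0.09 × 0.332 × 0.08 = 0.0023904
  Promotions: 0.07 × 0.19 × 0.056 = 0.0007448
Total = 0.0173405.
P(Alerts | evidence) = 0.000855 / 0.0173405 ≈ 0.049.

0.049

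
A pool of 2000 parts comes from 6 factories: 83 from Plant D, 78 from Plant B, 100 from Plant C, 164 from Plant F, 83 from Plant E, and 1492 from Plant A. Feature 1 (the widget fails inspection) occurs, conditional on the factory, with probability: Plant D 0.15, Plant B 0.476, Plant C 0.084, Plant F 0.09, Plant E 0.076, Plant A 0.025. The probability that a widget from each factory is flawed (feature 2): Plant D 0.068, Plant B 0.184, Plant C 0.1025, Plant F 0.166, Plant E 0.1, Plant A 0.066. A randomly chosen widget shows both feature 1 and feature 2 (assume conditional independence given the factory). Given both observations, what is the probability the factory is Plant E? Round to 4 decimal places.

Compute prior × likelihood for every hypothesis:
  Plant D: 0.0415 × 0.15 × 0.068 = 0.0004233
  Plant B: 0.039 × 0.476 × 0.184 = 0.003415776
  Plant C: 0.05 × 0.084 × 0.1025 = 0.0004305
  Plant F: 0.082 × 0.09 × 0.166 = 0.00122508
  Plant E: 0.0415 × 0.076 × 0.1 = 0.0003154
  Plant A: 0.746 × 0.025 × 0.066 = 0.0012309
Total = 0.007040956.
P(Plant E | evidence) = 0.0003154 / 0.007040956 ≈ 0.0448.

0.0448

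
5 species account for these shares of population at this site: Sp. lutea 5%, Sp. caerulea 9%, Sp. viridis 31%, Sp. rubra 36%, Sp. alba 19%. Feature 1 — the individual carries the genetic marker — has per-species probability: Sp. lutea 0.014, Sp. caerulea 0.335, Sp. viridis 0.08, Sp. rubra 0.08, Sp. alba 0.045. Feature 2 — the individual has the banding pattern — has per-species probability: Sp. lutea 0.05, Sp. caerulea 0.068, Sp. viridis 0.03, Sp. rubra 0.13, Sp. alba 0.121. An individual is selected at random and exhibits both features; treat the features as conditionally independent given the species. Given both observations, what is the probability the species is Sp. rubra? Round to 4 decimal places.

Compute prior × likelihood for every hypothesis:
  Sp. lutea: 0.05 × 0.014 × 0.05 = 0.000035
  Sp. caerulea: 0.09 × 0.335 × 0.068 = 0.0020502
  Sp. viridis: 0.31 × 0.08 × 0.03 = 0.000744
  Sp. rubra: 0.36 × 0.08 × 0.13 = 0.003744
  Sp. alba: 0.19 × 0.045 × 0.121 = 0.00103455
Total = 0.00760775.
P(Sp. rubra | evidence) = 0.003744 / 0.00760775 ≈ 0.4921.

0.4921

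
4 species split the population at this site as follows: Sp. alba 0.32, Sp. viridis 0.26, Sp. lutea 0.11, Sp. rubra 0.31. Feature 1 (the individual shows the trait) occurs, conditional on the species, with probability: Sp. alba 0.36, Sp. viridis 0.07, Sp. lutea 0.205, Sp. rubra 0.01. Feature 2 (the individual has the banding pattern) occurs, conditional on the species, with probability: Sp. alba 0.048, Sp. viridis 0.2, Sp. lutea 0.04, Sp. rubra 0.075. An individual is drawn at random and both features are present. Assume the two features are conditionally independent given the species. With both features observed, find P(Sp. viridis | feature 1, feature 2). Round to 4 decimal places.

Unnormalized posteriors (prior × likelihood):
  Sp. alba: 0.32 × 0.36 × 0.048 = 0.0055296
  Sp. viridis: 0.26 × 0.07 × 0.2 = 0.00364
  Sp. lutea: 0.11 × 0.205 × 0.04 = 0.000902
  Sp. rubra: 0.31 × 0.01 × 0.075 = 0.0002325
Normalizing constant = 0.0103041.
P(Sp. viridis | evidence) = 0.00364 / 0.0103041 ≈ 0.3533.

0.3533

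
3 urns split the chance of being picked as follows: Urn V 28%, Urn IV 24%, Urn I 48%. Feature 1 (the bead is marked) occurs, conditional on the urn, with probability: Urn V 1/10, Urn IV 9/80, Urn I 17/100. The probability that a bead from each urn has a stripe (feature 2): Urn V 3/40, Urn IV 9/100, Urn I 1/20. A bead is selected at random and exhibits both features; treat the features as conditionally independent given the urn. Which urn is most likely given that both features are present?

Urn I

Unnormalized posteriors (prior × likelihood):
  Urn V: 0.28 × 0.1 × 0.075 = 0.0021
  Urn IV: 0.24 × 0.1125 × 0.09 = 0.00243
  Urn I: 0.48 × 0.17 × 0.05 = 0.00408
Total = 0.00861.
Largest term belongs to Urn I, so Urn I is most probable.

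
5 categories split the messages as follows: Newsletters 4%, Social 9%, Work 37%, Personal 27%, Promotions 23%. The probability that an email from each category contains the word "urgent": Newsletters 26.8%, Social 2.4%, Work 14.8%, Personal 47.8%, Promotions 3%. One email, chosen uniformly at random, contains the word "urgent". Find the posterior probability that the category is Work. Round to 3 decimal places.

By Bayes' rule, posterior ∝ prior × likelihood:
  Newsletters: 0.04 × 0.268 = 0.01072
  Social: 0.09 × 0.024 = 0.00216
  Work: 0.37 × 0.148 = 0.05476
  Personal: 0.27 × 0.478 = 0.12906
  Promotions: 0.23 × 0.03 = 0.0069
Sum = 0.2036.
P(Work | evidence) = 0.05476 / 0.2036 ≈ 0.269.

0.269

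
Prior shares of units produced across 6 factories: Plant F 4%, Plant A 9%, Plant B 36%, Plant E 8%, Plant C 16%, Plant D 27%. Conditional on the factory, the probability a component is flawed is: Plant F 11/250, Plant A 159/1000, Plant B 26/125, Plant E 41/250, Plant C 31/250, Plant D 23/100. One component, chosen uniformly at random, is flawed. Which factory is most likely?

Plant B

By Bayes' rule, posterior ∝ prior × likelihood:
  Plant F: 0.04 × 0.044 = 0.00176
  Plant A: 0.09 × 0.159 = 0.01431
  Plant B: 0.36 × 0.208 = 0.07488
  Plant E: 0.08 × 0.164 = 0.01312
  Plant C: 0.16 × 0.124 = 0.01984
  Plant D: 0.27 × 0.23 = 0.0621
Normalizing constant = 0.18601.
Largest term belongs to Plant B, so Plant B is most probable.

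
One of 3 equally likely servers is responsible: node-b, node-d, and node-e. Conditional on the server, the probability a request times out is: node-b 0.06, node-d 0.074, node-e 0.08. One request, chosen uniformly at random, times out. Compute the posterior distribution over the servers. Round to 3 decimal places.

Since the prior is uniform, the posterior is proportional to the likelihood:
  node-b: 0.06
  node-d: 0.074
  node-e: 0.08
Total = 0.214.
P(node-b | timeout) = 0.06/0.214 ≈ 0.280
P(node-d | timeout) = 0.074/0.214 ≈ 0.346
P(node-e | timeout) = 0.08/0.214 ≈ 0.374

node-b 0.280, node-d 0.346, node-e 0.374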